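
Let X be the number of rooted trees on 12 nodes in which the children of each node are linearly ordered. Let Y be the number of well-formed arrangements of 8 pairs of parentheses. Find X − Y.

57356

A rooted plane tree on 12 nodes has 11 edges, and such trees are counted by C_11. So X = C_11 = 58786.
With 8 pairs the number of balanced bracket strings is the Catalan number C_8. So Y = C_8 = 1430.
X − Y = 58786 − 1430 = 57356.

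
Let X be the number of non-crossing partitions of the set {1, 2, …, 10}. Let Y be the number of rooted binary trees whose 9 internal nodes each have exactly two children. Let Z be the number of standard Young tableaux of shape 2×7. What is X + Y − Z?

21229

The non-crossing partitions of [10] form a lattice of size C_10. So X = C_10 = 16796.
Full binary trees with n internal nodes are counted by C_n; here n = 9. So Y = C_9 = 4862.
By the hook-length formula (or a Dyck-path bijection), SYT of shape 2×7 number C_7. So Z = C_7 = 429.
X + Y − Z = 16796 + 4862 − 429 = 21229.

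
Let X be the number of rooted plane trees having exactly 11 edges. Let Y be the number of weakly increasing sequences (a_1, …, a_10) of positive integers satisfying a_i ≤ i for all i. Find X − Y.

A rooted plane tree with 11 edges has 12 nodes, and the count is C_11. So X = C_11 = 58786.
Weakly increasing sequences with a_i ≤ i biject with Dyck paths of semilength 10, so there are C_10. So Y = C_10 = 16796.
X − Y = 58786 − 16796 = 41990.

41990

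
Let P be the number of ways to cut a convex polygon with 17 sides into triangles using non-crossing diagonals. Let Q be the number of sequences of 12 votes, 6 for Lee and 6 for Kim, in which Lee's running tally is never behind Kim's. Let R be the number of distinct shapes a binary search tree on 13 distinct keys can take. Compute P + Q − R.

The number of triangulations of a 17-gon is the Catalan number C_15 (index = sides − 2). So P = C_15 = 9694845.
Ballot sequences with n votes each where one side never trails are Dyck words, counted by C_n; here n = 6. So Q = C_6 = 132.
Rooted binary trees with 13 nodes (each child slot possibly empty) number C_13. So R = C_13 = 742900.
P + Q − R = 9694845 + 132 − 742900 = 8952077.

8952077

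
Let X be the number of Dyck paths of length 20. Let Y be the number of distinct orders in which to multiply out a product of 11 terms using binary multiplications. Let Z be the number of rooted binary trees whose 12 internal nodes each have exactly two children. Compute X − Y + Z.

Paths of 10 up- and 10 down-steps that never dip below the axis are Dyck paths; their count is C_10. So X = C_10 = 16796.
Parenthesizations of m factors correspond to full binary trees with m leaves, counted by C_{m−1}; m = 11 gives C_10. So Y = C_10 = 16796.
Full binary trees with n internal nodes are counted by C_n; here n = 12. So Z = C_12 = 208012.
X − Y + Z = 16796 − 16796 + 208012 = 208012.

208012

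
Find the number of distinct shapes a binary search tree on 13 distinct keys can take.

There are C_n binary search tree shapes on n keys; with n = 13 that is C_13.
C_13 = C(26,13)/14 = 10400600/14 = 742900.

742900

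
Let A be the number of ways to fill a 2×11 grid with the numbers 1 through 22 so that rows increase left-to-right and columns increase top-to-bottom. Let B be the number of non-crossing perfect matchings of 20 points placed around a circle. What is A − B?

By the hook-length formula (or a Dyck-path bijection), SYT of shape 2×11 number C_11. So A = C_11 = 58786.
Non-crossing perfect matchings of 2n points on a circle are counted by C_n; with 20 points, n = 10. So B = C_10 = 16796.
A − B = 58786 − 16796 = 41990.

41990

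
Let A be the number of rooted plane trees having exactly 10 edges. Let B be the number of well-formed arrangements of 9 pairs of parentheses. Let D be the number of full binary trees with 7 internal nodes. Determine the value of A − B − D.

11505

A rooted plane tree with 10 edges has 11 nodes, and the count is C_10. So A = C_10 = 16796.
A balanced arrangement of 9 bracket pairs is a Dyck word of semilength 9, so the count is C_9. So B = C_9 = 4862.
Full binary trees with n internal nodes are counted by C_n; here n = 7. So D = C_7 = 429.
A − B − D = 16796 − 4862 − 429 = 11505.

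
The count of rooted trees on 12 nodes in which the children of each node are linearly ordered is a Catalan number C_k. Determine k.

11

Rooted ordered (plane) trees on m nodes have m−1 edges and are counted by C_{m−1}; m = 12 gives C_11.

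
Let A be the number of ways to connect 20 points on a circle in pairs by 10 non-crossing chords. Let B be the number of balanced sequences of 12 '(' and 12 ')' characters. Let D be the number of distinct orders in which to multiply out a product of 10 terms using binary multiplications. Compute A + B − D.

Non-crossing perfect matchings of 2n points on a circle are counted by C_n; with 20 points, n = 10. So A = C_10 = 16796.
Balanced strings of n pairs of brackets are counted by C_n; here n = 12. So B = C_12 = 208012.
Bracketing 10 factors into binary products is counted by C_{10−1} = C_9. So D = C_9 = 4862.
A + B − D = 16796 + 208012 − 4862 = 219946.

219946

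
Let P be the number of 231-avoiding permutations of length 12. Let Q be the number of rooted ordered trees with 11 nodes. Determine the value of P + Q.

For any fixed pattern of length 3, the pattern-avoiding permutations of [12] number C_12. So P = C_12 = 208012.
A rooted plane tree on 11 nodes has 10 edges, and such trees are counted by C_10. So Q = C_10 = 16796.
P + Q = 208012 + 16796 = 224808.

224808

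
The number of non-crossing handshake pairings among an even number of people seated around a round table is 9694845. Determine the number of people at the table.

Non-crossing handshake pairings of 2n people are counted by C_n, and C_15 = 9694845.
So n = 15, and there are 2n = 30 people.

30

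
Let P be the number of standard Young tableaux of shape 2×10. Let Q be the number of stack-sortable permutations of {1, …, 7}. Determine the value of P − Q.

16367

Standard Young tableaux of shape 2×n are counted by C_n; here n = 10. So P = C_10 = 16796.
By Knuth's characterisation, the stack-sortable permutations of length 7 are the 231-avoiders, numbering C_7. So Q = C_7 = 429.
P − Q = 16796 − 429 = 16367.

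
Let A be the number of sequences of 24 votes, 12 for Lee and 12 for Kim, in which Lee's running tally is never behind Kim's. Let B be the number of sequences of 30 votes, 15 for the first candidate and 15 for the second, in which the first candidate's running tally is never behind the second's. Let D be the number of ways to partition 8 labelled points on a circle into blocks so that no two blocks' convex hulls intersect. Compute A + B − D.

Ballot sequences with n votes each where one side never trails are Dyck words, counted by C_n; here n = 12. So A = C_12 = 208012.
Ballot sequences with n votes each where one side never trails are Dyck words, counted by C_n; here n = 15. So B = C_15 = 9694845.
The non-crossing partitions of [8] form a lattice of size C_8. So D = C_8 = 1430.
A + B − D = 208012 + 9694845 − 1430 = 9901427.

9901427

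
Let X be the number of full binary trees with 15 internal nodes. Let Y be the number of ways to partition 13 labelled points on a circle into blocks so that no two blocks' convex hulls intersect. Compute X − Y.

The number of full binary trees on 15 internal nodes is the Catalan number C_15. So X = C_15 = 9694845.
The non-crossing partitions of [13] form a lattice of size C_13. So Y = C_13 = 742900.
X − Y = 9694845 − 742900 = 8951945.

8951945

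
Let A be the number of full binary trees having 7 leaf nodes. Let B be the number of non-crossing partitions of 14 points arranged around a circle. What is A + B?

2674572

A full binary tree with L leaves has L−1 internal nodes and is counted by C_{L−1}; L = 7 gives C_6. So A = C_6 = 132.
Non-crossing partitions of an n-element set are counted by C_n; here n = 14. So B = C_14 = 2674440.
A + B = 132 + 2674440 = 2674572.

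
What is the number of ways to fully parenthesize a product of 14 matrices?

Parenthesizations of m factors correspond to full binary trees with m leaves, counted by C_{m−1}; m = 14 gives C_13.
C_13 = C(26,13)/14 = 10400600/14 = 742900.

742900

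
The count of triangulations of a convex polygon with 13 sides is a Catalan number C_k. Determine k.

11

Triangulations of a convex m-gon are counted by C_{m−2}; with m = 13 this is C_11.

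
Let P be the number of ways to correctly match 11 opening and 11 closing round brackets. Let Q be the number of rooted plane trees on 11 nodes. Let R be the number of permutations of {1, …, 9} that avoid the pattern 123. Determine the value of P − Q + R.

46852

With 11 pairs the number of balanced bracket strings is the Catalan number C_11. So P = C_11 = 58786.
A rooted plane tree on 11 nodes has 10 edges, and such trees are counted by C_10. So Q = C_10 = 16796.
For any fixed pattern of length 3, the pattern-avoiding permutations of [9] number C_9. So R = C_9 = 4862.
P − Q + R = 58786 − 16796 + 4862 = 46852.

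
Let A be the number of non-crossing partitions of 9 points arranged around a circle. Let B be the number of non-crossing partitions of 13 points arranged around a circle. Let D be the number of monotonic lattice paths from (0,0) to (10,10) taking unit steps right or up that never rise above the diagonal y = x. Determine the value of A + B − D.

730966

The non-crossing partitions of [9] form a lattice of size C_9. So A = C_9 = 4862.
Non-crossing partitions of an n-element set are counted by C_n; here n = 13. So B = C_13 = 742900.
Monotone paths in an n×n grid that stay weakly below the diagonal are counted by C_n; here n = 10. So D = C_10 = 16796.
A + B − D = 4862 + 742900 − 16796 = 730966.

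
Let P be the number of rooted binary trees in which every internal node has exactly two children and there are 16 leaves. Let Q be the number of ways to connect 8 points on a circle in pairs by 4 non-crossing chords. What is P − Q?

9694831

Full binary trees with 16 leaves have 16−1 = 15 internal nodes, so there are C_15 of them. So P = C_15 = 9694845.
Non-crossing perfect matchings of 2n points on a circle are counted by C_n; with 8 points, n = 4. So Q = C_4 = 14.
P − Q = 9694845 − 14 = 9694831.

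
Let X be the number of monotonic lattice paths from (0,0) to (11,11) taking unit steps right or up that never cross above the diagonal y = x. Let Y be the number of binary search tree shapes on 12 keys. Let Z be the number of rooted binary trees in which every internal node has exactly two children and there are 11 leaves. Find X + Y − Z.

250002

Monotone paths in an n×n grid that stay weakly below the diagonal are counted by C_n; here n = 11. So X = C_11 = 58786.
There are C_n binary search tree shapes on n keys; with n = 12 that is C_12. So Y = C_12 = 208012.
A full binary tree with L leaves has L−1 internal nodes and is counted by C_{L−1}; L = 11 gives C_10. So Z = C_10 = 16796.
X + Y − Z = 58786 + 208012 − 16796 = 250002.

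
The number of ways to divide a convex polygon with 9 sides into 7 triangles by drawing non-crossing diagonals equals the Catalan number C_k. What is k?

7

The number of triangulations of a 9-gon is the Catalan number C_7 (index = sides − 2).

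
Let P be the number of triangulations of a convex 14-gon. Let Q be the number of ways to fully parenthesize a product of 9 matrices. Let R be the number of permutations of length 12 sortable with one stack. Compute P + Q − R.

The number of triangulations of a 14-gon is the Catalan number C_12 (index = sides − 2). So P = C_12 = 208012.
Bracketing 9 factors into binary products is counted by C_{9−1} = C_8. So Q = C_8 = 1430.
Stack-sortable permutations are exactly the 231-avoiding ones, counted by C_n; here n = 12. So R = C_12 = 208012.
P + Q − R = 208012 + 1430 − 208012 = 1430.

1430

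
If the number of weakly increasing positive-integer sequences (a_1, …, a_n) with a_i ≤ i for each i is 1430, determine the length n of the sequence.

Such sub-staircase sequences of length n are counted by C_n. The Catalan number equal to 1430 is C_8.

8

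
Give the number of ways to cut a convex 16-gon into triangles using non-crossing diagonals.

2674440

A convex 16-gon is triangulated into 14 triangles, and the number of such triangulations is the Catalan number C_{16−2} = C_14.
C_14 = 2674440.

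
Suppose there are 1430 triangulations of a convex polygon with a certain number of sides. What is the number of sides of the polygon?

10

Triangulations of a convex m-gon are counted by C_{m−2}, and C_8 = 1430.
So m − 2 = 8, giving m = 10 sides.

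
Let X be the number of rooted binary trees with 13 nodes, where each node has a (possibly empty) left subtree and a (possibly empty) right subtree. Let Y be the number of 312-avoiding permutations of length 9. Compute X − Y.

Rooted binary trees with 13 nodes (each child slot possibly empty) number C_13. So X = C_13 = 742900.
For any fixed pattern of length 3, the pattern-avoiding permutations of [9] number C_9. So Y = C_9 = 4862.
X − Y = 742900 − 4862 = 738038.

738038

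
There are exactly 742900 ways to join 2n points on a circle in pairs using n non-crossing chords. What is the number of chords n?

13

Non-crossing pairings of 2n points on a circle are counted by C_n. Since C_13 = 742900, the index is 13.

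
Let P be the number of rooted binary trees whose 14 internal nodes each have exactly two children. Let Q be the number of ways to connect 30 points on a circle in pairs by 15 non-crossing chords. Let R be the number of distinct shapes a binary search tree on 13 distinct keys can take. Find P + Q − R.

11626385

The number of full binary trees on 14 internal nodes is the Catalan number C_14. So P = C_14 = 2674440.
Non-crossing perfect matchings of 2n points on a circle are counted by C_n; with 30 points, n = 15. So Q = C_15 = 9694845.
Rooted binary trees with 13 nodes (each child slot possibly empty) number C_13. So R = C_13 = 742900.
P + Q − R = 2674440 + 9694845 − 742900 = 11626385.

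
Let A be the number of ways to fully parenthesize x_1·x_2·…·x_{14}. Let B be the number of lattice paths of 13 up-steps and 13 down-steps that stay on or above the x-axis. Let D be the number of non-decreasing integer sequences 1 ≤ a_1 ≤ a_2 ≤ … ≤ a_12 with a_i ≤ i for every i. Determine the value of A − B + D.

Parenthesizations of m factors correspond to full binary trees with m leaves, counted by C_{m−1}; m = 14 gives C_13. So A = C_13 = 742900.
A Dyck path with 13 up-steps and 13 down-steps has semilength 13, so there are C_13 of them. So B = C_13 = 742900.
Weakly increasing sequences with a_i ≤ i biject with Dyck paths of semilength 12, so there are C_12. So D = C_12 = 208012.
A − B + D = 742900 − 742900 + 208012 = 208012.

208012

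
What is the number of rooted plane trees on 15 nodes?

Rooted ordered (plane) trees on m nodes have m−1 edges and are counted by C_{m−1}; m = 15 gives C_14.
C_14 = 2674440.

2674440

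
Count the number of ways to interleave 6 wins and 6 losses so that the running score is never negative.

132

Ballot sequences with n votes each where one side never trails are Dyck words, counted by C_n; here n = 6.
C_6 = 132.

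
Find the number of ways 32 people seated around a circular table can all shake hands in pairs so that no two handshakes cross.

35357670

Non-crossing handshake pairings of 2n people are counted by C_n; 32 people gives n = 16.
C_16 = 35357670.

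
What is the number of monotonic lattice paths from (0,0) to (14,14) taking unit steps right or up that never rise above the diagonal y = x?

Sub-diagonal monotone paths from (0,0) to (14,14) biject with Dyck paths of semilength 14, giving C_14.
C_14 = C(28,14)/15 = 40116600/15 = 2674440.

2674440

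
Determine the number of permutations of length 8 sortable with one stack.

1430

By Knuth's characterisation, the stack-sortable permutations of length 8 are the 231-avoiders, numbering C_8.
C_8 = C(16,8)/9 = 12870/9 = 1430.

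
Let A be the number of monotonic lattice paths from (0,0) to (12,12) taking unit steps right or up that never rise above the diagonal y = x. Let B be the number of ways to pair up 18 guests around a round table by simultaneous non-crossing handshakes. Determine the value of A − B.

Monotone paths in an n×n grid that stay weakly below the diagonal are counted by C_n; here n = 12. So A = C_12 = 208012.
Non-crossing handshake pairings of 2n people are counted by C_n; 18 people gives n = 9. So B = C_9 = 4862.
A − B = 208012 − 4862 = 203150.

203150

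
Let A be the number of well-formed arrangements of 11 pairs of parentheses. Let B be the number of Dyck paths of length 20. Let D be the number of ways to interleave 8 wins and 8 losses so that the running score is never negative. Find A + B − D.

A balanced arrangement of 11 bracket pairs is a Dyck word of semilength 11, so the count is C_11. So A = C_11 = 58786.
Dyck paths of semilength n (length 2n) are counted by C_n; here n = 10. So B = C_10 = 16796.
Ballot sequences with n votes each where one side never trails are Dyck words, counted by C_n; here n = 8. So D = C_8 = 1430.
A + B − D = 58786 + 16796 − 1430 = 74152.

74152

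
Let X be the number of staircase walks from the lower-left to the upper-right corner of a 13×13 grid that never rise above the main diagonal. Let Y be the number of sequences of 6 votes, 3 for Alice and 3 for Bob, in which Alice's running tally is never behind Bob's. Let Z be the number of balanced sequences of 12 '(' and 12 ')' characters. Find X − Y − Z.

534883

Monotone paths in an n×n grid that stay weakly below the diagonal are counted by C_n; here n = 13. So X = C_13 = 742900.
Reading a vote for the leader as '(' and for the other as ')' turns such a sequence into a balanced string of 3 pairs, so the count is C_3. So Y = C_3 = 5.
A balanced arrangement of 12 bracket pairs is a Dyck word of semilength 12, so the count is C_12. So Z = C_12 = 208012.
X − Y − Z = 742900 − 5 − 208012 = 534883.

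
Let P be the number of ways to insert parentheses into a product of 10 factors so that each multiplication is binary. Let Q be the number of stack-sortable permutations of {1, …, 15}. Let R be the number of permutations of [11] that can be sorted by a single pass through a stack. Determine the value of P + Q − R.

9640921

Bracketing 10 factors into binary products is counted by C_{10−1} = C_9. So P = C_9 = 4862.
By Knuth's characterisation, the stack-sortable permutations of length 15 are the 231-avoiders, numbering C_15. So Q = C_15 = 9694845.
By Knuth's characterisation, the stack-sortable permutations of length 11 are the 231-avoiders, numbering C_11. So R = C_11 = 58786.
P + Q − R = 4862 + 9694845 − 58786 = 9640921.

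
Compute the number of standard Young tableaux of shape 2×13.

Standard Young tableaux of shape 2×n are counted by C_n; here n = 13.
C_13 = C_12 · 2(2·12+1)/(12+2) = 208012 · 50/14 = 742900.

742900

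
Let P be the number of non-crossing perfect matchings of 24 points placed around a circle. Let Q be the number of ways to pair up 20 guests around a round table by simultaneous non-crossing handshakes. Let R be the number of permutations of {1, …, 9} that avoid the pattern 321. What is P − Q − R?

Pairing 24 circle points by 12 non-crossing chords gives C_12 matchings. So P = C_12 = 208012.
Non-crossing handshake pairings of 2n people are counted by C_n; 20 people gives n = 10. So Q = C_10 = 16796.
Permutations of [n] avoiding any single length-3 pattern are counted by C_n; here n = 9. So R = C_9 = 4862.
P − Q − R = 208012 − 16796 − 4862 = 186354.

186354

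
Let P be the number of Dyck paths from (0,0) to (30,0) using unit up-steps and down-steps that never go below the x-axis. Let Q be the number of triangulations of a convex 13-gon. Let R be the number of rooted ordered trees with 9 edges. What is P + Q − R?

9748769

Paths of 15 up- and 15 down-steps that never dip below the axis are Dyck paths; their count is C_15. So P = C_15 = 9694845.
A convex 13-gon is triangulated into 11 triangles, and the number of such triangulations is the Catalan number C_{13−2} = C_11. So Q = C_11 = 58786.
A rooted plane tree with 9 edges has 10 nodes, and the count is C_9. So R = C_9 = 4862.
P + Q − R = 9694845 + 58786 − 4862 = 9748769.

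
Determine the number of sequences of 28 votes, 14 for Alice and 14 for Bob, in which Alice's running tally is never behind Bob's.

2674440

Ballot sequences with n votes each where one side never trails are Dyck words, counted by C_n; here n = 14.
C_14 = 2674440.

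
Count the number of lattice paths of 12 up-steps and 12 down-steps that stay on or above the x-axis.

Dyck paths of semilength n (length 2n) are counted by C_n; here n = 12.
C_12 = C_11 · 2(2·11+1)/(11+2) = 58786 · 46/13 = 208012.

208012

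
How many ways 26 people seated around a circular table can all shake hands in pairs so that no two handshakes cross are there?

742900

With 26 = 2·13 people, non-crossing handshake pairings are non-crossing perfect matchings on a circle, counted by C_13.
C_13 = C(26,13)/14 = 10400600/14 = 742900.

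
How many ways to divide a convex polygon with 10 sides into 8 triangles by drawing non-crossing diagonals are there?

1430

Triangulations of a convex m-gon are counted by C_{m−2}; with m = 10 this is C_8.
C_8 = C(16,8)/9 = 12870/9 = 1430.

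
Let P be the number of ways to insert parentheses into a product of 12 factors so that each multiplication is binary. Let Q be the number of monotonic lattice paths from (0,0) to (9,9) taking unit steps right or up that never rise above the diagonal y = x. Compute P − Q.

53924

Parenthesizations of m factors correspond to full binary trees with m leaves, counted by C_{m−1}; m = 12 gives C_11. So P = C_11 = 58786.
Sub-diagonal monotone paths from (0,0) to (9,9) biject with Dyck paths of semilength 9, giving C_9. So Q = C_9 = 4862.
P − Q = 58786 − 4862 = 53924.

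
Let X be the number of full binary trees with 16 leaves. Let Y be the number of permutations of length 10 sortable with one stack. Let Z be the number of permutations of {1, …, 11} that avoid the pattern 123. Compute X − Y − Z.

Full binary trees with 16 leaves have 16−1 = 15 internal nodes, so there are C_15 of them. So X = C_15 = 9694845.
By Knuth's characterisation, the stack-sortable permutations of length 10 are the 231-avoiders, numbering C_10. So Y = C_10 = 16796.
Permutations of [n] avoiding any single length-3 pattern are counted by C_n; here n = 11. So Z = C_11 = 58786.
X − Y − Z = 9694845 − 16796 − 58786 = 9619263.

9619263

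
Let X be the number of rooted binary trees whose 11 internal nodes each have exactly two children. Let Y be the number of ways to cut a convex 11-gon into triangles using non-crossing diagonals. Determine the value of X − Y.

The number of full binary trees on 11 internal nodes is the Catalan number C_11. So X = C_11 = 58786.
A convex 11-gon is triangulated into 9 triangles, and the number of such triangulations is the Catalan number C_{11−2} = C_9. So Y = C_9 = 4862.
X − Y = 58786 − 4862 = 53924.

53924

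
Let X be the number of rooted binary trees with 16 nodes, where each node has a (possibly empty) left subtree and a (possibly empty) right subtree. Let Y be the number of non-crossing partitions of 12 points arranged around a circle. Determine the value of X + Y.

35565682

Rooted binary trees with 16 nodes (each child slot possibly empty) number C_16. So X = C_16 = 35357670.
The non-crossing partitions of [12] form a lattice of size C_12. So Y = C_12 = 208012.
X + Y = 35357670 + 208012 = 35565682.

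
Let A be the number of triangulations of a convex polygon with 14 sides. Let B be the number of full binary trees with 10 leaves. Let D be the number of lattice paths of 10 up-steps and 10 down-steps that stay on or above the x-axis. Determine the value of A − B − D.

A convex 14-gon is triangulated into 12 triangles, and the number of such triangulations is the Catalan number C_{14−2} = C_12. So A = C_12 = 208012.
Full binary trees with 10 leaves have 10−1 = 9 internal nodes, so there are C_9 of them. So B = C_9 = 4862.
Paths of 10 up- and 10 down-steps that never dip below the axis are Dyck paths; their count is C_10. So D = C_10 = 16796.
A − B − D = 208012 − 4862 − 16796 = 186354.

186354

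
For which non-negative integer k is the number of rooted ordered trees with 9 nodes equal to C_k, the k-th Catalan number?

8

A rooted plane tree on 9 nodes has 8 edges, and such trees are counted by C_8.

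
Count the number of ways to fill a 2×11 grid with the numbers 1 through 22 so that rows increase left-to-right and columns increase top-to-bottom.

58786

Standard Young tableaux of shape 2×n are counted by C_n; here n = 11.
C_11 = C_10 · 2(2·10+1)/(10+2) = 16796 · 42/12 = 58786.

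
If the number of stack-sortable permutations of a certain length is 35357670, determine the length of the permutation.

Stack-sortable permutations of [n] are counted by C_n. The Catalan number equal to 35357670 is C_16.

16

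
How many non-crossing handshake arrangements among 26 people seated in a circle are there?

Non-crossing handshake pairings of 2n people are counted by C_n; 26 people gives n = 13.
C_13 = C(26,13)/14 = 10400600/14 = 742900.

742900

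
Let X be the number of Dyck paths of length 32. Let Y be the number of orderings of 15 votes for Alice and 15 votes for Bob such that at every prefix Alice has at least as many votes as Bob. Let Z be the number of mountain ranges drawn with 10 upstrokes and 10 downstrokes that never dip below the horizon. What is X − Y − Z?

Paths of 16 up- and 16 down-steps that never dip below the axis are Dyck paths; their count is C_16. So X = C_16 = 35357670.
Reading a vote for the leader as '(' and for the other as ')' turns such a sequence into a balanced string of 15 pairs, so the count is C_15. So Y = C_15 = 9694845.
Paths of 10 up- and 10 down-steps that never dip below the axis are Dyck paths; their count is C_10. So Z = C_10 = 16796.
X − Y − Z = 35357670 − 9694845 − 16796 = 25646029.

25646029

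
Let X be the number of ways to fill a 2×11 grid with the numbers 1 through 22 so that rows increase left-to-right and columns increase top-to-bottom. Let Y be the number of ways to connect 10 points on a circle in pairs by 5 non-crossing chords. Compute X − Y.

By the hook-length formula (or a Dyck-path bijection), SYT of shape 2×11 number C_11. So X = C_11 = 58786.
Non-crossing perfect matchings of 2n points on a circle are counted by C_n; with 10 points, n = 5. So Y = C_5 = 42.
X − Y = 58786 − 42 = 58744.

58744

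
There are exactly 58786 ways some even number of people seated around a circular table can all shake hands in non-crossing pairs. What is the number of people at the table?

Non-crossing handshake pairings of 2n people are counted by C_n. The Catalan number equal to 58786 is C_11.
So n = 11, and there are 2n = 22 people.

22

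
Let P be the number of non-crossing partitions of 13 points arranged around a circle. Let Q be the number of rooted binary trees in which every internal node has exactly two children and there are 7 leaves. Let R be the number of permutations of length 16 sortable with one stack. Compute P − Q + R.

36100438

The non-crossing partitions of [13] form a lattice of size C_13. So P = C_13 = 742900.
Full binary trees with 7 leaves have 7−1 = 6 internal nodes, so there are C_6 of them. So Q = C_6 = 132.
By Knuth's characterisation, the stack-sortable permutations of length 16 are the 231-avoiders, numbering C_16. So R = C_16 = 35357670.
P − Q + R = 742900 − 132 + 35357670 = 36100438.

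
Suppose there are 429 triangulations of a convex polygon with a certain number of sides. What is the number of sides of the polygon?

Triangulations of a convex m-gon are counted by C_{m−2}; 429 = C_7.
So m − 2 = 7, giving m = 9 sides.

9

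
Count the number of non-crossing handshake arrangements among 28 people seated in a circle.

2674440

With 28 = 2·14 people, non-crossing handshake pairings are non-crossing perfect matchings on a circle, counted by C_14.
C_14 = C(28,14)/15 = 40116600/15 = 2674440.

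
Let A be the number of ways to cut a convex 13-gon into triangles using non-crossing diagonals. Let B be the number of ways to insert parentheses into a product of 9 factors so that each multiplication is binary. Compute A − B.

The number of triangulations of a 13-gon is the Catalan number C_11 (index = sides − 2). So A = C_11 = 58786.
Ways to associate a product of 9 factors correspond to binary trees on 9 leaves, so the count is C_8. So B = C_8 = 1430.
A − B = 58786 − 1430 = 57356.

57356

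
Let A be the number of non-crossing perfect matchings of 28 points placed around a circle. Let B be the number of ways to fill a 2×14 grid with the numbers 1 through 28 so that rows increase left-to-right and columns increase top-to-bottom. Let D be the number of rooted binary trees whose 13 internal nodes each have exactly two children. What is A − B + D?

Pairing 28 circle points by 14 non-crossing chords gives C_14 matchings. So A = C_14 = 2674440.
By the hook-length formula (or a Dyck-path bijection), SYT of shape 2×14 number C_14. So B = C_14 = 2674440.
Full binary trees with n internal nodes are counted by C_n; here n = 13. So D = C_13 = 742900.
A − B + D = 2674440 − 2674440 + 742900 = 742900.

742900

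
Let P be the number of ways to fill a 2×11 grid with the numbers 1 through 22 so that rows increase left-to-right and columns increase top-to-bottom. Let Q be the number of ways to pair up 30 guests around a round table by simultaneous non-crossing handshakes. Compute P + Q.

Standard Young tableaux of shape 2×n are counted by C_n; here n = 11. So P = C_11 = 58786.
Non-crossing handshake pairings of 2n people are counted by C_n; 30 people gives n = 15. So Q = C_15 = 9694845.
P + Q = 58786 + 9694845 = 9753631.

9753631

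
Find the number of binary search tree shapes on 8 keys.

1430

There are C_n binary search tree shapes on n keys; with n = 8 that is C_8.
C_8 = C(16,8)/9 = 12870/9 = 1430.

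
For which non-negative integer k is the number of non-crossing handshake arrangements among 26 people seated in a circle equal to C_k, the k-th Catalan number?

13

With 26 = 2·13 people, non-crossing handshake pairings are non-crossing perfect matchings on a circle, counted by C_13.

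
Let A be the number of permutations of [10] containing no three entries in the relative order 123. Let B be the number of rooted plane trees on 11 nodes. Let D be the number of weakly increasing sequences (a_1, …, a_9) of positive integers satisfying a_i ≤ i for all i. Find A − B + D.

4862

Permutations of [n] avoiding any single length-3 pattern are counted by C_n; here n = 10. So A = C_10 = 16796.
Rooted ordered (plane) trees on m nodes have m−1 edges and are counted by C_{m−1}; m = 11 gives C_10. So B = C_10 = 16796.
Such sub-staircase sequences of length n are counted by C_n; here n = 9. So D = C_9 = 4862.
A − B + D = 16796 − 16796 + 4862 = 4862.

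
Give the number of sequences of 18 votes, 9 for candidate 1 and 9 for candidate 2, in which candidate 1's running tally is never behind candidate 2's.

Reading a vote for the leader as '(' and for the other as ')' turns such a sequence into a balanced string of 9 pairs, so the count is C_9.
C_9 = C(18,9)/10 = 48620/10 = 4862.

4862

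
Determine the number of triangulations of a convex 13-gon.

Triangulations of a convex m-gon are counted by C_{m−2}; with m = 13 this is C_11.
C_11 = 58786.

58786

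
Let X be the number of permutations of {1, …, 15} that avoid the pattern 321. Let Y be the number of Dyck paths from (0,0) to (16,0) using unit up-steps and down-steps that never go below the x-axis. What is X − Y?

9693415

Permutations of [n] avoiding any single length-3 pattern are counted by C_n; here n = 15. So X = C_15 = 9694845.
Dyck paths of semilength n (length 2n) are counted by C_n; here n = 8. So Y = C_8 = 1430.
X − Y = 9694845 − 1430 = 9693415.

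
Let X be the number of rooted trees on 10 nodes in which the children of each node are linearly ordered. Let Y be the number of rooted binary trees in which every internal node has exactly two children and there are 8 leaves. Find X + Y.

5291

A rooted plane tree on 10 nodes has 9 edges, and such trees are counted by C_9. So X = C_9 = 4862.
A full binary tree with L leaves has L−1 internal nodes and is counted by C_{L−1}; L = 8 gives C_7. So Y = C_7 = 429.
X + Y = 4862 + 429 = 5291.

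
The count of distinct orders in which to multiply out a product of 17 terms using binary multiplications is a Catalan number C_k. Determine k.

16

Parenthesizations of m factors correspond to full binary trees with m leaves, counted by C_{m−1}; m = 17 gives C_16.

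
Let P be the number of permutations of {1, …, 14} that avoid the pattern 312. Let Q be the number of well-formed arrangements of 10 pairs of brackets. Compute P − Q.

2657644

For any fixed pattern of length 3, the pattern-avoiding permutations of [14] number C_14. So P = C_14 = 2674440.
With 10 pairs the number of balanced bracket strings is the Catalan number C_10. So Q = C_10 = 16796.
P − Q = 2674440 − 16796 = 2657644.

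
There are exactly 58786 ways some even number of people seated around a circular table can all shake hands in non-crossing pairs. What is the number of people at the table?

Non-crossing handshake pairings of 2n people are counted by C_n. Since C_11 = 58786, the index is 11.
So n = 11, and there are 2n = 22 people.

22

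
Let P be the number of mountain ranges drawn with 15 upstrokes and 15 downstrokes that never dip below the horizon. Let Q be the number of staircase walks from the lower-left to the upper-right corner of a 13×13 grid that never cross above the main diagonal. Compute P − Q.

8951945

A Dyck path with 15 up-steps and 15 down-steps has semilength 15, so there are C_15 of them. So P = C_15 = 9694845.
Monotone paths in an n×n grid that stay weakly below the diagonal are counted by C_n; here n = 13. So Q = C_13 = 742900.
P − Q = 9694845 − 742900 = 8951945.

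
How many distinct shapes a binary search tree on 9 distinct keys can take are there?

4862

There are C_n binary search tree shapes on n keys; with n = 9 that is C_9.
C_9 = C(18,9)/10 = 48620/10 = 4862.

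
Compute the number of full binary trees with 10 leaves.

Full binary trees with 10 leaves have 10−1 = 9 internal nodes, so there are C_9 of them.
C_9 = 4862.

4862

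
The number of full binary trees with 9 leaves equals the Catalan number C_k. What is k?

8

Full binary trees with 9 leaves have 9−1 = 8 internal nodes, so there are C_8 of them.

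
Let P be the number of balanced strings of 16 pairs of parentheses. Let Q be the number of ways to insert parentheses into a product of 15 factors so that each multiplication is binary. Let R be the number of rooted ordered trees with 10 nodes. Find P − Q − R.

32678368

Balanced strings of n pairs of brackets are counted by C_n; here n = 16. So P = C_16 = 35357670.
Bracketing 15 factors into binary products is counted by C_{15−1} = C_14. So Q = C_14 = 2674440.
A rooted plane tree on 10 nodes has 9 edges, and such trees are counted by C_9. So R = C_9 = 4862.
P − Q − R = 35357670 − 2674440 − 4862 = 32678368.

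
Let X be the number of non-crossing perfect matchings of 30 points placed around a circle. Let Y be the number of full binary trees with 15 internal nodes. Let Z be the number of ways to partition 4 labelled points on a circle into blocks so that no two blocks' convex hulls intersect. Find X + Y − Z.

19389676

Non-crossing perfect matchings of 2n points on a circle are counted by C_n; with 30 points, n = 15. So X = C_15 = 9694845.
Full binary trees with n internal nodes are counted by C_n; here n = 15. So Y = C_15 = 9694845.
The non-crossing partitions of [4] form a lattice of size C_4. So Z = C_4 = 14.
X + Y − Z = 9694845 + 9694845 − 14 = 19389676.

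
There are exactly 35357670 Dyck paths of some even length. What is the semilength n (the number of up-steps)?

Dyck paths of semilength n are counted by C_n. The Catalan number equal to 35357670 is C_16.

16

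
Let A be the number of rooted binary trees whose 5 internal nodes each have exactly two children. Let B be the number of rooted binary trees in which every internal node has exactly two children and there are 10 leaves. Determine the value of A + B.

4904

The number of full binary trees on 5 internal nodes is the Catalan number C_5. So A = C_5 = 42.
Full binary trees with 10 leaves have 10−1 = 9 internal nodes, so there are C_9 of them. So B = C_9 = 4862.
A + B = 42 + 4862 = 4904.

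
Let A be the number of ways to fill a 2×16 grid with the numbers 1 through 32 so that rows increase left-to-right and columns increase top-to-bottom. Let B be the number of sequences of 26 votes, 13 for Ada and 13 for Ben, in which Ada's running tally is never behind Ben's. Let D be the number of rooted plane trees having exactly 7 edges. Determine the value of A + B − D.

36100141

By the hook-length formula (or a Dyck-path bijection), SYT of shape 2×16 number C_16. So A = C_16 = 35357670.
Reading a vote for the leader as '(' and for the other as ')' turns such a sequence into a balanced string of 13 pairs, so the count is C_13. So B = C_13 = 742900.
Rooted ordered trees with n edges are counted by C_n; here n = 7. So D = C_7 = 429.
A + B − D = 35357670 + 742900 − 429 = 36100141.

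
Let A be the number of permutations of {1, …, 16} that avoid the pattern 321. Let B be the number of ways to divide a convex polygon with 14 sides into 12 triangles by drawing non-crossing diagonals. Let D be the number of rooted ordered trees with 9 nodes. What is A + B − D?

For any fixed pattern of length 3, the pattern-avoiding permutations of [16] number C_16. So A = C_16 = 35357670.
A convex 14-gon is triangulated into 12 triangles, and the number of such triangulations is the Catalan number C_{14−2} = C_12. So B = C_12 = 208012.
A rooted plane tree on 9 nodes has 8 edges, and such trees are counted by C_8. So D = C_8 = 1430.
A + B − D = 35357670 + 208012 − 1430 = 35564252.

35564252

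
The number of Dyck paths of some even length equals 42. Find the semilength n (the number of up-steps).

Dyck paths of semilength n are counted by C_n. Since C_5 = 42, the index is 5.

5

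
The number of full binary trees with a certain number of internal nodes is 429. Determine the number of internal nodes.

Full binary trees with n internal nodes are counted by C_n. Since C_7 = 429, the index is 7.

7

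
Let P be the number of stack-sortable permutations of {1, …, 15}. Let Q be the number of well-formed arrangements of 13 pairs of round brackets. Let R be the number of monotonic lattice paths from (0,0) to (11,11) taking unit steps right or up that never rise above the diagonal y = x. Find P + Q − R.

By Knuth's characterisation, the stack-sortable permutations of length 15 are the 231-avoiders, numbering C_15. So P = C_15 = 9694845.
Balanced strings of n pairs of brackets are counted by C_n; here n = 13. So Q = C_13 = 742900.
Sub-diagonal monotone paths from (0,0) to (11,11) biject with Dyck paths of semilength 11, giving C_11. So R = C_11 = 58786.
P + Q − R = 9694845 + 742900 − 58786 = 10378959.

10378959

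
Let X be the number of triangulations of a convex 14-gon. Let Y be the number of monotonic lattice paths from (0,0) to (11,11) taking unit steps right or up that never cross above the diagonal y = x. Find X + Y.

266798

Triangulations of a convex m-gon are counted by C_{m−2}; with m = 14 this is C_12. So X = C_12 = 208012.
Monotone paths in an n×n grid that stay weakly below the diagonal are counted by C_n; here n = 11. So Y = C_11 = 58786.
X + Y = 208012 + 58786 = 266798.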